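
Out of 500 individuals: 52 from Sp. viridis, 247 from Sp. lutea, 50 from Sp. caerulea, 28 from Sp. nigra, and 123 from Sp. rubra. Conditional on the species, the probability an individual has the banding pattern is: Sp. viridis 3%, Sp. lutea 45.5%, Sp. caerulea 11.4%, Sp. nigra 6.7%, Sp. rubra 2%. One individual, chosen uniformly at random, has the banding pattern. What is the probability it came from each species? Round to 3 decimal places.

Sp. viridis 0.013, Sp. lutea 0.906, Sp. caerulea 0.046, Sp. nigra 0.015, Sp. rubra 0.020

Unnormalized posteriors (prior × likelihood):
  Sp. viridis: 0.104 × 0.03 = 0.00312
  Sp. lutea: 0.494 × 0.455 = 0.22477
  Sp. caerulea: 0.1 × 0.114 = 0.0114
  Sp. nigra: 0.056 × 0.067 = 0.003752
  Sp. rubra: 0.246 × 0.02 = 0.00492
Sum = 0.247962.
P(Sp. viridis | banded) = 0.00312/0.247962 ≈ 0.013
P(Sp. lutea | banded) = 0.22477/0.247962 ≈ 0.906
P(Sp. caerulea | banded) = 0.0114/0.247962 ≈ 0.046
P(Sp. nigra | banded) = 0.003752/0.247962 ≈ 0.015
P(Sp. rubra | banded) = 0.00492/0.247962 ≈ 0.020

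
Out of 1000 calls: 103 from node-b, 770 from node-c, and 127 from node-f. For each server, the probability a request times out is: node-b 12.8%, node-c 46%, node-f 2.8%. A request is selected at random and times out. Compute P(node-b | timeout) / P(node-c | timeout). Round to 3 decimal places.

Prior × likelihood for each hypothesis:
  node-b: 0.103 × 0.128 = 0.013184
  node-c: 0.77 × 0.46 = 0.3542
  node-f: 0.127 × 0.028 = 0.003556
Normalizing constant = 0.37094.
The ratio is 0.013184 / 0.3542 (the normalizer cancels) = 0.037.

0.037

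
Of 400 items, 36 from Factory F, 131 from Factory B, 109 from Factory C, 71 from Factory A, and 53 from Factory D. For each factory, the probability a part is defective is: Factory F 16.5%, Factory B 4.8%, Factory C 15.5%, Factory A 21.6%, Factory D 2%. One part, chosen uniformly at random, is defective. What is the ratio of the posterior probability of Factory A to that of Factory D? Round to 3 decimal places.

14.468

Unnormalized posteriors (prior × likelihood):
  Factory F: 0.09 × 0.165 = 0.01485
  Factory B: 0.3275 × 0.048 = 0.01572
  Factory C: 0.2725 × 0.155 = 0.0422375
  Factory A: 0.1775 × 0.216 = 0.03834
  Factory D: 0.1325 × 0.02 = 0.00265
Total = 0.1137975.
The ratio is 0.03834 / 0.00265 (the normalizer cancels) = 14.468.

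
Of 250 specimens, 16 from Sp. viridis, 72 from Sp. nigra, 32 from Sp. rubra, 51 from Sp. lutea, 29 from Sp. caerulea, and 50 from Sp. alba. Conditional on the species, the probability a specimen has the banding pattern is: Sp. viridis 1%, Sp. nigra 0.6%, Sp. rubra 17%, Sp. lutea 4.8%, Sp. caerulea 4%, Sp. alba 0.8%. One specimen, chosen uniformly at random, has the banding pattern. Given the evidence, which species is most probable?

Sp. rubra

Compute prior × likelihood for every hypothesis:
  Sp. viridis: 0.064 × 0.01 = 0.00064
  Sp. nigra: 0.288 × 0.006 = 0.001728
  Sp. rubra: 0.128 × 0.17 = 0.02176
  Sp. lutea: 0.204 × 0.048 = 0.009792
  Sp. caerulea: 0.116 × 0.04 = 0.00464
  Sp. alba: 0.2 × 0.008 = 0.0016
Normalizing constant = 0.04016.
Largest term belongs to Sp. rubra, so Sp. rubra is most probable.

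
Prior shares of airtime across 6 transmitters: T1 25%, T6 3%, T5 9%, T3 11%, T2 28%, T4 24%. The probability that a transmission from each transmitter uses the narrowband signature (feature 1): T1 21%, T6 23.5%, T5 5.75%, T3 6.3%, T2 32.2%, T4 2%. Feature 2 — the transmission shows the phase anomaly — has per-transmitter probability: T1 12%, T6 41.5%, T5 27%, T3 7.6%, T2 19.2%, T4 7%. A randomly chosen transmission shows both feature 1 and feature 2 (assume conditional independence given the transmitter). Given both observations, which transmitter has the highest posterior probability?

T2

Unnormalized posteriors (prior × likelihood):
  T1: 0.25 × 0.21 × 0.12 = 0.0063
  T6: 0.03 × 0.235 × 0.415 = 0.00292575
  T5: 0.09 × 0.0575 × 0.27 = 0.00139725
  T3: 0.11 × 0.063 × 0.076 = 0.00052668
  T2: 0.28 × 0.322 × 0.192 = 0.01731072
  T4: 0.24 × 0.02 × 0.07 = 0.000336
Sum = 0.0287964.
Largest term belongs to T2, so T2 is most probable.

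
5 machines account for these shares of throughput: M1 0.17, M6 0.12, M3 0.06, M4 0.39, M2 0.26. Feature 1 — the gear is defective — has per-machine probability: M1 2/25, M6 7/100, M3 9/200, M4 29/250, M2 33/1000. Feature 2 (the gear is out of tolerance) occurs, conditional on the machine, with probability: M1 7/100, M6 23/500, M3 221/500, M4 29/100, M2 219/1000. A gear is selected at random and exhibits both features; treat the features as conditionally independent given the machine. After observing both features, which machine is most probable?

Compute prior × likelihood for every hypothesis:
  M1: 0.17 × 0.08 × 0.07 = 0.000952
  M6: 0.12 × 0.07 × 0.046 = 0.0003864
  M3: 0.06 × 0.045 × 0.442 = 0.0011934
  M4: 0.39 × 0.116 × 0.29 = 0.0131196
  M2: 0.26 × 0.033 × 0.219 = 0.00187902
Normalizing constant = 0.01753042.
Largest term belongs to M4, so M4 is most probable.

M4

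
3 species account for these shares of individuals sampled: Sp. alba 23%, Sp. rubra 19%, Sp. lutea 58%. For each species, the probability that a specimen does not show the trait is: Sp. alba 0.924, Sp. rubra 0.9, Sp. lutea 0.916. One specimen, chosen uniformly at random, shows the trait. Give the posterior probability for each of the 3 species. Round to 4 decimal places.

Sp. alba 0.2052, Sp. rubra 0.2230, Sp. lutea 0.5718

Taking complements, P(trait | each) = Sp. alba 0.076, Sp. rubra 0.1, Sp. lutea 0.084.
Compute prior × likelihood for every hypothesis:
  Sp. alba: 0.23 × 0.076 = 0.01748
  Sp. rubra: 0.19 × 0.1 = 0.019
  Sp. lutea: 0.58 × 0.084 = 0.04872
Normalizing constant = 0.0852.
P(Sp. alba | trait) = 0.01748/0.0852 ≈ 0.2052
P(Sp. rubra | trait) = 0.019/0.0852 ≈ 0.2230
P(Sp. lutea | trait) = 0.04872/0.0852 ≈ 0.5718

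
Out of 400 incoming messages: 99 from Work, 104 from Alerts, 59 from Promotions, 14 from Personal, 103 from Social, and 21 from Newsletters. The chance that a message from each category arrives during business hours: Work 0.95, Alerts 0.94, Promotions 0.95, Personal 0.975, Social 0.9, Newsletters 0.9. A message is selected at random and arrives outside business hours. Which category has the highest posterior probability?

Taking complements, P(off-hours | each) = Work 0.05, Alerts 0.06, Promotions 0.05, Personal 0.025, Social 0.1, Newsletters 0.1.
Prior × likelihood for each hypothesis:
  Work: 0.2475 × 0.05 = 0.012375
  Alerts: 0.26 × 0.06 = 0.0156
  Promotions: 0.1475 × 0.05 = 0.007375
  Personal: 0.035 × 0.025 = 0.000875
  Social: 0.2575 × 0.1 = 0.02575
  Newsletters: 0.0525 × 0.1 = 0.00525
Total = 0.067225.
Largest term belongs to Social, so Social is most probable.

Social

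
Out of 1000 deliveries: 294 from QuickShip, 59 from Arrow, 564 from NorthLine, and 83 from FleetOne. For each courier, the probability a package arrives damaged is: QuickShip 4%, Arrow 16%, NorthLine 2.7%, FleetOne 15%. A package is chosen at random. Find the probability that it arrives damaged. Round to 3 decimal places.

By Bayes' rule, posterior ∝ prior × likelihood:
  QuickShip: 0.294 × 0.04 = 0.01176
  Arrow: 0.059 × 0.16 = 0.00944
  NorthLine: 0.564 × 0.027 = 0.015228
  FleetOne: 0.083 × 0.15 = 0.01245
P(damaged) = 0.01176 + 0.00944 + 0.015228 + 0.01245 = 0.048878 → 0.049.

0.049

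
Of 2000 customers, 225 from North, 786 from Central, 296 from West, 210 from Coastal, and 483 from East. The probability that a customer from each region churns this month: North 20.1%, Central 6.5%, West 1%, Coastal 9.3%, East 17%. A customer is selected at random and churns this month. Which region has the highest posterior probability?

East

By Bayes' rule, posterior ∝ prior × likelihood:
  North: 0.1125 × 0.201 = 0.0226125
  Central: 0.393 × 0.065 = 0.025545
  West: 0.148 × 0.01 = 0.00148
  Coastal: 0.105 × 0.093 = 0.009765
  East: 0.2415 × 0.17 = 0.041055
Sum = 0.1004575.
Largest term belongs to East, so East is most probable.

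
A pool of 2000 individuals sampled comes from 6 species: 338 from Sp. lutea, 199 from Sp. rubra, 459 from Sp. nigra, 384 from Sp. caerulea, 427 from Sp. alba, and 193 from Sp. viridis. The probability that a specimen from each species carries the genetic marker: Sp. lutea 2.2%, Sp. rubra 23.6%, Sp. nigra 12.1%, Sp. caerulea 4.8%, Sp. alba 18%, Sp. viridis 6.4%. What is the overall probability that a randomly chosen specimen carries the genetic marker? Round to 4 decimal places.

Unnormalized posteriors (prior × likelihood):
  Sp. lutea: 0.169 × 0.022 = 0.003718
  Sp. rubra: 0.0995 × 0.236 = 0.023482
  Sp. nigra: 0.2295 × 0.121 = 0.0277695
  Sp. caerulea: 0.192 × 0.048 = 0.009216
  Sp. alba: 0.2135 × 0.18 = 0.03843
  Sp. viridis: 0.0965 × 0.064 = 0.006176
P(marker) = 0.003718 + 0.023482 + 0.0277695 + 0.009216 + 0.03843 + 0.006176 = 0.1087915 → 0.1088.

0.1088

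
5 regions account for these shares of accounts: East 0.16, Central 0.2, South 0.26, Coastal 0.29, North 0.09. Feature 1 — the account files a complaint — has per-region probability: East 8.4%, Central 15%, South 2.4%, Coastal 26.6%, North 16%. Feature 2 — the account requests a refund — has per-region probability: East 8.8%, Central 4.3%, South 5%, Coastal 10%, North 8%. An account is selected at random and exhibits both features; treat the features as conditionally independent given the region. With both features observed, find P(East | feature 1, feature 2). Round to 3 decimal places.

Unnormalized posteriors (prior × likelihood):
  East: 0.16 × 0.084 × 0.088 = 0.00118272
  Central: 0.2 × 0.15 × 0.043 = 0.00129
  South: 0.26 × 0.024 × 0.05 = 0.000312
  Coastal: 0.29 × 0.266 × 0.1 = 0.007714
  North: 0.09 × 0.16 × 0.08 = 0.001152
Normalizing constant = 0.01165072.
P(East | evidence) = 0.00118272 / 0.01165072 ≈ 0.102.

0.102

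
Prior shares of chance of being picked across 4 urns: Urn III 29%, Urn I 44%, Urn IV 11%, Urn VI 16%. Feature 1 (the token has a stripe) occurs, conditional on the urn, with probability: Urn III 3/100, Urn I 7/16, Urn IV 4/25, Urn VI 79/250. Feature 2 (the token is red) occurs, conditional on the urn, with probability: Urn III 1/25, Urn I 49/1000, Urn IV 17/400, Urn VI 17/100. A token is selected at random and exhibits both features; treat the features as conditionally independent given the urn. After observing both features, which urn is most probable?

Urn I

By Bayes' rule, posterior ∝ prior × likelihood:
  Urn III: 0.29 × 0.03 × 0.04 = 0.000348
  Urn I: 0.44 × 0.4375 × 0.049 = 0.0094325
  Urn IV: 0.11 × 0.16 × 0.0425 = 0.000748
  Urn VI: 0.16 × 0.316 × 0.17 = 0.0085952
Sum = 0.0191237.
Largest term belongs to Urn I, so Urn I is most probable.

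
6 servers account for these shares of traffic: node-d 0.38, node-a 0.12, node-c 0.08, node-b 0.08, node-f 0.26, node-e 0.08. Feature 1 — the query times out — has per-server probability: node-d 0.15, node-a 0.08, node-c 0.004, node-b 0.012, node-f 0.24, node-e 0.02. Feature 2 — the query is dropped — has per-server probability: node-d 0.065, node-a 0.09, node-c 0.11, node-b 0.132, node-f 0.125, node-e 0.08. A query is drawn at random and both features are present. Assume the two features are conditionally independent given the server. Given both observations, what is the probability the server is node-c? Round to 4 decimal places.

0.0028

Compute prior × likelihood for every hypothesis:
  node-d: 0.38 × 0.15 × 0.065 = 0.003705
  node-a: 0.12 × 0.08 × 0.09 = 0.000864
  node-c: 0.08 × 0.004 × 0.11 = 0.0000352
  node-b: 0.08 × 0.012 × 0.132 = 0.00012672
  node-f: 0.26 × 0.24 × 0.125 = 0.0078
  node-e: 0.08 × 0.02 × 0.08 = 0.000128
Total = 0.01265892.
P(node-c | evidence) = 0.0000352 / 0.01265892 ≈ 0.0028.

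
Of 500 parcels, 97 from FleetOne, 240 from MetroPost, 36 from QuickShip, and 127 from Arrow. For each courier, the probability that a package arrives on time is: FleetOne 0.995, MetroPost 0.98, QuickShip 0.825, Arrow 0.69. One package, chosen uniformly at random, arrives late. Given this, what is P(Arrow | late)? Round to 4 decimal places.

0.7726

Taking complements, P(late | each) = FleetOne 0.005, MetroPost 0.02, QuickShip 0.175, Arrow 0.31.
Unnormalized posteriors (prior × likelihood):
  FleetOne: 0.194 × 0.005 = 0.00097
  MetroPost: 0.48 × 0.02 = 0.0096
  QuickShip: 0.072 × 0.175 = 0.0126
  Arrow: 0.254 × 0.31 = 0.07874
Sum = 0.10191.
P(Arrow | evidence) = 0.07874 / 0.10191 ≈ 0.7726.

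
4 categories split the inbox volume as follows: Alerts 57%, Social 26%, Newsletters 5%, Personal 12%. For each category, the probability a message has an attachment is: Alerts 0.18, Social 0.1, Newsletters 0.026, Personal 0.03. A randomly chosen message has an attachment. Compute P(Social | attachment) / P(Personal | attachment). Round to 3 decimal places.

7.222

Unnormalized posteriors (prior × likelihood):
  Alerts: 0.57 × 0.18 = 0.1026
  Social: 0.26 × 0.1 = 0.026
  Newsletters: 0.05 × 0.026 = 0.0013
  Personal: 0.12 × 0.03 = 0.0036
Normalizing constant = 0.1335.
The ratio is 0.026 / 0.0036 (the normalizer cancels) = 7.222.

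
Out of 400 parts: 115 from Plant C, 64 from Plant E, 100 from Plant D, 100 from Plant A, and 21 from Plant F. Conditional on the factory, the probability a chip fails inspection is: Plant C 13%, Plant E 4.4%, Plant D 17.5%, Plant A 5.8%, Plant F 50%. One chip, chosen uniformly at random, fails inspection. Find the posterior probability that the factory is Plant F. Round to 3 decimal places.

0.204

By Bayes' rule, posterior ∝ prior × likelihood:
  Plant C: 0.2875 × 0.13 = 0.037375
  Plant E: 0.16 × 0.044 = 0.00704
  Plant D: 0.25 × 0.175 = 0.04375
  Plant A: 0.25 × 0.058 = 0.0145
  Plant F: 0.0525 × 0.5 = 0.02625
Sum = 0.128915.
P(Plant F | evidence) = 0.02625 / 0.128915 ≈ 0.204.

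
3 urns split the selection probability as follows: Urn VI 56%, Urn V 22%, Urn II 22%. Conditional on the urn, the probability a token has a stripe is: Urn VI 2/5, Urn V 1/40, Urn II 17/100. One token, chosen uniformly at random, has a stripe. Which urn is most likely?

Unnormalized posteriors (prior × likelihood):
  Urn VI: 0.56 × 0.4 = 0.224
  Urn V: 0.22 × 0.025 = 0.0055
  Urn II: 0.22 × 0.17 = 0.0374
Normalizing constant = 0.2669.
Largest term belongs to Urn VI, so Urn VI is most probable.

Urn VI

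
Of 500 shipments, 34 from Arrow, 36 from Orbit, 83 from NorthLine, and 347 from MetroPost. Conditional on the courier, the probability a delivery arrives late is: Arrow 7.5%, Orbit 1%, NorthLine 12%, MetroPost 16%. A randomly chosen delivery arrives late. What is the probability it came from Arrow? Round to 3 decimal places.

0.037

Compute prior × likelihood for every hypothesis:
  Arrow: 0.068 × 0.075 = 0.0051
  Orbit: 0.072 × 0.01 = 0.00072
  NorthLine: 0.166 × 0.12 = 0.01992
  MetroPost: 0.694 × 0.16 = 0.11104
Sum = 0.13678.
P(Arrow | evidence) = 0.0051 / 0.13678 ≈ 0.037.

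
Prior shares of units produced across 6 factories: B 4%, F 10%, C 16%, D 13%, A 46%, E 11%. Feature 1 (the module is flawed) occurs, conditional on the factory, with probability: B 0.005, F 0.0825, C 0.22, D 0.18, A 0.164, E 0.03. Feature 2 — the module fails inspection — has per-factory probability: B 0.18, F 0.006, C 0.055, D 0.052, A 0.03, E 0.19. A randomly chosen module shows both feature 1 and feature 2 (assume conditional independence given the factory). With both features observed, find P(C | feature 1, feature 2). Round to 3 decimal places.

Compute prior × likelihood for every hypothesis:
  B: 0.04 × 0.005 × 0.18 = 0.000036
  F: 0.1 × 0.0825 × 0.006 = 0.0000495
  C: 0.16 × 0.22 × 0.055 = 0.001936
  D: 0.13 × 0.18 × 0.052 = 0.0012168
  A: 0.46 × 0.164 × 0.03 = 0.0022632
  E: 0.11 × 0.03 × 0.19 = 0.000627
Normalizing constant = 0.0061285.
P(C | evidence) = 0.001936 / 0.0061285 ≈ 0.316.

0.316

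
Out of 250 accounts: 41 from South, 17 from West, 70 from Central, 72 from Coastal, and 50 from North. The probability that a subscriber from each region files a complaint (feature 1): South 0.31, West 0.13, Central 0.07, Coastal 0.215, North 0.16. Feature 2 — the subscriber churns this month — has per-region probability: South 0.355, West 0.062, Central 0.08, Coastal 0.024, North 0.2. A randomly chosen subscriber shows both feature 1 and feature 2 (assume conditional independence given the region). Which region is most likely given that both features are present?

South

By Bayes' rule, posterior ∝ prior × likelihood:
  South: 0.164 × 0.31 × 0.355 = 0.0180482
  West: 0.068 × 0.13 × 0.062 = 0.00054808
  Central: 0.28 × 0.07 × 0.08 = 0.001568
  Coastal: 0.288 × 0.215 × 0.024 = 0.00148608
  North: 0.2 × 0.16 × 0.2 = 0.0064
Sum = 0.02805036.
Largest term belongs to South, so South is most probable.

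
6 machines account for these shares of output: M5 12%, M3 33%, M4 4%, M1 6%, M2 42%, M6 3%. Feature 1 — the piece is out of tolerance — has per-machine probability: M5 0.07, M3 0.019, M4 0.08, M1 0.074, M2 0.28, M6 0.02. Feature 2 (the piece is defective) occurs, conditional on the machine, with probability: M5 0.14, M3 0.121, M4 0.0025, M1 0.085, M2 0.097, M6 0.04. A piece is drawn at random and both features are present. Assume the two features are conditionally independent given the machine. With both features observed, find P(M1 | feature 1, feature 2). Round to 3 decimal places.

By Bayes' rule, posterior ∝ prior × likelihood:
  M5: 0.12 × 0.07 × 0.14 = 0.001176
  M3: 0.33 × 0.019 × 0.121 = 0.00075867
  M4: 0.04 × 0.08 × 0.0025 = 0.000008
  M1: 0.06 × 0.074 × 0.085 = 0.0003774
  M2: 0.42 × 0.28 × 0.097 = 0.0114072
  M6: 0.03 × 0.02 × 0.04 = 0.000024
Total = 0.01375127.
P(M1 | evidence) = 0.0003774 / 0.01375127 ≈ 0.027.

0.027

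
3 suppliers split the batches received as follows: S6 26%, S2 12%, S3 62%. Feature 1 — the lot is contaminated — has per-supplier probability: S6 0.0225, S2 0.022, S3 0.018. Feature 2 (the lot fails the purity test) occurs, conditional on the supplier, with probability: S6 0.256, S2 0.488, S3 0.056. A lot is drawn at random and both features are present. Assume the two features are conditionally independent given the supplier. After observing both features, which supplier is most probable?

Compute prior × likelihood for every hypothesis:
  S6: 0.26 × 0.0225 × 0.256 = 0.0014976
  S2: 0.12 × 0.022 × 0.488 = 0.00128832
  S3: 0.62 × 0.018 × 0.056 = 0.00062496
Total = 0.00341088.
Largest term belongs to S6, so S6 is most probable.

S6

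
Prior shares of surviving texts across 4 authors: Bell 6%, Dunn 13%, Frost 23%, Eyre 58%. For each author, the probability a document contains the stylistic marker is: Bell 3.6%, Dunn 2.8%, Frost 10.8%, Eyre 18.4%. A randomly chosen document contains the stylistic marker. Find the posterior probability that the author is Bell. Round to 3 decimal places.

Unnormalized posteriors (prior × likelihood):
  Bell: 0.06 × 0.036 = 0.00216
  Dunn: 0.13 × 0.028 = 0.00364
  Frost: 0.23 × 0.108 = 0.02484
  Eyre: 0.58 × 0.184 = 0.10672
Total = 0.13736.
P(Bell | evidence) = 0.00216 / 0.13736 ≈ 0.016.

0.016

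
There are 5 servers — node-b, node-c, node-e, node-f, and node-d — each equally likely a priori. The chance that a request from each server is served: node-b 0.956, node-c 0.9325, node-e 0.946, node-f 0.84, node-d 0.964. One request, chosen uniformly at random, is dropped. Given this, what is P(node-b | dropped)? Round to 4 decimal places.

0.1217

Taking complements, P(dropped | each) = node-b 0.044, node-c 0.0675, node-e 0.054, node-f 0.16, node-d 0.036.
With a uniform prior (1/5 each), posterior ∝ likelihood:
  node-b: 0.044
  node-c: 0.0675
  node-e: 0.054
  node-f: 0.16
  node-d: 0.036
Sum = 0.3615.
P(node-b | evidence) = 0.044 / 0.3615 ≈ 0.1217.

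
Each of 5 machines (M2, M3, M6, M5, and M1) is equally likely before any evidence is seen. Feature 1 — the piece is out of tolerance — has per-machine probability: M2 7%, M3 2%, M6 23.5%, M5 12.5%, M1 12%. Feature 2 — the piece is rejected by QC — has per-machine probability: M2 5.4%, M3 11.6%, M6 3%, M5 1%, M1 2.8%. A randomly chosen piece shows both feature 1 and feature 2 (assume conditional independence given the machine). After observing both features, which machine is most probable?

With a uniform prior (1/5 each), posterior ∝ likelihood:
  M2: 0.07 × 0.054 = 0.00378
  M3: 0.02 × 0.116 = 0.00232
  M6: 0.235 × 0.03 = 0.00705
  M5: 0.125 × 0.01 = 0.00125
  M1: 0.12 × 0.028 = 0.00336
Sum = 0.01776.
Largest term belongs to M6, so M6 is most probable.

M6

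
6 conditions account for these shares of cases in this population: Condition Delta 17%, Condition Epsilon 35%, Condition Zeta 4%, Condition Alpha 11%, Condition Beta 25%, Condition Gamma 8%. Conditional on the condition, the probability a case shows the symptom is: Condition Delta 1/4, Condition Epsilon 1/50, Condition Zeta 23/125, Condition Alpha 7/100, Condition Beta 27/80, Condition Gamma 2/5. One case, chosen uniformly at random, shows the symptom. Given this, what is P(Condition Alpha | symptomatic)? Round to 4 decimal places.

0.0426

Unnormalized posteriors (prior × likelihood):
  Condition Delta: 0.17 × 0.25 = 0.0425
  Condition Epsilon: 0.35 × 0.02 = 0.007
  Condition Zeta: 0.04 × 0.184 = 0.00736
  Condition Alpha: 0.11 × 0.07 = 0.0077
  Condition Beta: 0.25 × 0.3375 = 0.084375
  Condition Gamma: 0.08 × 0.4 = 0.032
Normalizing constant = 0.180935.
P(Condition Alpha | evidence) = 0.0077 / 0.180935 ≈ 0.0426.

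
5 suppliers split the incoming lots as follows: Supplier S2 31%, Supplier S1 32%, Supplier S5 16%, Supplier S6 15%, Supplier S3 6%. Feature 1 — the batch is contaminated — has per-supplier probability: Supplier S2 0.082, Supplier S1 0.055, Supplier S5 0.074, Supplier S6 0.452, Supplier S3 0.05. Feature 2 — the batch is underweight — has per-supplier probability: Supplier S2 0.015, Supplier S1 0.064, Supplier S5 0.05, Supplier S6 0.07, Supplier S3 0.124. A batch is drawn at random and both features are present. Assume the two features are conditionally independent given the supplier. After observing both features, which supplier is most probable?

Prior × likelihood for each hypothesis:
  Supplier S2: 0.31 × 0.082 × 0.015 = 0.0003813
  Supplier S1: 0.32 × 0.055 × 0.064 = 0.0011264
  Supplier S5: 0.16 × 0.074 × 0.05 = 0.000592
  Supplier S6: 0.15 × 0.452 × 0.07 = 0.004746
  Supplier S3: 0.06 × 0.05 × 0.124 = 0.000372
Total = 0.0072177.
Largest term belongs to Supplier S6, so Supplier S6 is most probable.

Supplier S6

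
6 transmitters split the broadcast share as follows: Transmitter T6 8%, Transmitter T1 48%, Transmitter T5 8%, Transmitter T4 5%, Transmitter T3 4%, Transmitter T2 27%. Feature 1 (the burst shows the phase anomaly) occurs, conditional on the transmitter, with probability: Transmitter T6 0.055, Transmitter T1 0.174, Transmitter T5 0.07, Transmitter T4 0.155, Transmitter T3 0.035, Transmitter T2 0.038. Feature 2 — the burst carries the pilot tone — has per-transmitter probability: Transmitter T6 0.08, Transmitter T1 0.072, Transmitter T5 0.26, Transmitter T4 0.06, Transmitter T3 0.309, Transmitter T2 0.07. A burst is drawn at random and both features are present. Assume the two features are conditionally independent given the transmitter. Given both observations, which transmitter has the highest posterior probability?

Compute prior × likelihood for every hypothesis:
  Transmitter T6: 0.08 × 0.055 × 0.08 = 0.000352
  Transmitter T1: 0.48 × 0.174 × 0.072 = 0.00601344
  Transmitter T5: 0.08 × 0.07 × 0.26 = 0.001456
  Transmitter T4: 0.05 × 0.155 × 0.06 = 0.000465
  Transmitter T3: 0.04 × 0.035 × 0.309 = 0.0004326
  Transmitter T2: 0.27 × 0.038 × 0.07 = 0.0007182
Normalizing constant = 0.00943724.
Largest term belongs to Transmitter T1, so Transmitter T1 is most probable.

Transmitter T1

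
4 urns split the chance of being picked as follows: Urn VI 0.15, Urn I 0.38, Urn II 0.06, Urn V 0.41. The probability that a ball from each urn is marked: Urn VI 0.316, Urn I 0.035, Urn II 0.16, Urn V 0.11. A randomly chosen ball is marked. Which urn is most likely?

Urn VI

Compute prior × likelihood for every hypothesis:
  Urn VI: 0.15 × 0.316 = 0.0474
  Urn I: 0.38 × 0.035 = 0.0133
  Urn II: 0.06 × 0.16 = 0.0096
  Urn V: 0.41 × 0.11 = 0.0451
Normalizing constant = 0.1154.
Largest term belongs to Urn VI, so Urn VI is most probable.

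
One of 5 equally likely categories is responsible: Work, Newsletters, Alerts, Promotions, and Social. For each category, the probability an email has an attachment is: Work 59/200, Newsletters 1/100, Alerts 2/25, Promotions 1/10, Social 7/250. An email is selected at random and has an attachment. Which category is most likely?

Work

With a uniform prior (1/5 each), posterior ∝ likelihood:
  Work: 0.295
  Newsletters: 0.01
  Alerts: 0.08
  Promotions: 0.1
  Social: 0.028
Normalizing constant = 0.513.
Largest term belongs to Work, so Work is most probable.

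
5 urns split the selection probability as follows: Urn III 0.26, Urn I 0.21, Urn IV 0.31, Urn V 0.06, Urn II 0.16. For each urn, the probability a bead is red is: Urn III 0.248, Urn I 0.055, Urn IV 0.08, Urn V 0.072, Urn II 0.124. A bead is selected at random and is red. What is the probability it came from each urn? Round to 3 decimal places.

Urn III 0.516, Urn I 0.092, Urn IV 0.198, Urn V 0.035, Urn II 0.159

Compute prior × likelihood for every hypothesis:
  Urn III: 0.26 × 0.248 = 0.06448
  Urn I: 0.21 × 0.055 = 0.01155
  Urn IV: 0.31 × 0.08 = 0.0248
  Urn V: 0.06 × 0.072 = 0.00432
  Urn II: 0.16 × 0.124 = 0.01984
Normalizing constant = 0.12499.
P(Urn III | red) = 0.06448/0.12499 ≈ 0.516
P(Urn I | red) = 0.01155/0.12499 ≈ 0.092
P(Urn IV | red) = 0.0248/0.12499 ≈ 0.198
P(Urn V | red) = 0.00432/0.12499 ≈ 0.035
P(Urn II | red) = 0.01984/0.12499 ≈ 0.159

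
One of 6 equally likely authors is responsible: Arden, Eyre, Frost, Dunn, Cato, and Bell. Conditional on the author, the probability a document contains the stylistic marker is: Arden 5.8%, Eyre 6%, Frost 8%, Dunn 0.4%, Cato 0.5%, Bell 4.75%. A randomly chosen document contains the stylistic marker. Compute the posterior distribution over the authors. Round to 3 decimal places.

With a uniform prior (1/6 each), posterior ∝ likelihood:
  Arden: 0.058
  Eyre: 0.06
  Frost: 0.08
  Dunn: 0.004
  Cato: 0.005
  Bell: 0.0475
Sum = 0.2545.
P(Arden | marker) = 0.058/0.2545 ≈ 0.228
P(Eyre | marker) = 0.06/0.2545 ≈ 0.236
P(Frost | marker) = 0.08/0.2545 ≈ 0.314
P(Dunn | marker) = 0.004/0.2545 ≈ 0.016
P(Cato | marker) = 0.005/0.2545 ≈ 0.020
P(Bell | marker) = 0.0475/0.2545 ≈ 0.187
(Check: 0.228+0.236+0.314+0.016+0.020+0.187 = 1.001.)

Arden 0.228, Eyre 0.236, Frost 0.314, Dunn 0.016, Cato 0.020, Bell 0.187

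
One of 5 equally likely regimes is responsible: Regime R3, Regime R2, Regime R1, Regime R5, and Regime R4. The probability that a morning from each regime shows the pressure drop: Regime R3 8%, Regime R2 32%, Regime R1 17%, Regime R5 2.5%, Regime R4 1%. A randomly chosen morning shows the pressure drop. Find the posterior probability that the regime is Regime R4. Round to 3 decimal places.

Since the prior is uniform, the posterior is proportional to the likelihood:
  Regime R3: 0.08
  Regime R2: 0.32
  Regime R1: 0.17
  Regime R5: 0.025
  Regime R4: 0.01
Sum = 0.605.
P(Regime R4 | evidence) = 0.01 / 0.605 ≈ 0.017.

0.017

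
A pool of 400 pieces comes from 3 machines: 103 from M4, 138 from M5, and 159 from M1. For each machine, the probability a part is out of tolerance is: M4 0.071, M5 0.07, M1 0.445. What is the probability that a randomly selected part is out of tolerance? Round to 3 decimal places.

By Bayes' rule, posterior ∝ prior × likelihood:
  M4: 0.2575 × 0.071 = 0.0182825
  M5: 0.345 × 0.07 = 0.02415
  M1: 0.3975 × 0.445 = 0.1768875
P(oversize) = 0.0182825 + 0.02415 + 0.1768875 = 0.21932 → 0.219.

0.219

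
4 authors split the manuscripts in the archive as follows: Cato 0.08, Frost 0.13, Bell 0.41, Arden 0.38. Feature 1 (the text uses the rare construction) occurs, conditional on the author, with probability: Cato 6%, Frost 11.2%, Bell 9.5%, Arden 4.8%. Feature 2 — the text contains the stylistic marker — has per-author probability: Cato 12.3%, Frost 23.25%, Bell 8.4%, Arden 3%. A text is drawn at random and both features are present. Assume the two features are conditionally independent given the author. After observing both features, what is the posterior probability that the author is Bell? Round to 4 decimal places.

By Bayes' rule, posterior ∝ prior × likelihood:
  Cato: 0.08 × 0.06 × 0.123 = 0.0005904
  Frost: 0.13 × 0.112 × 0.2325 = 0.0033852
  Bell: 0.41 × 0.095 × 0.084 = 0.0032718
  Arden: 0.38 × 0.048 × 0.03 = 0.0005472
Total = 0.0077946.
P(Bell | evidence) = 0.0032718 / 0.0077946 ≈ 0.4198.

0.4198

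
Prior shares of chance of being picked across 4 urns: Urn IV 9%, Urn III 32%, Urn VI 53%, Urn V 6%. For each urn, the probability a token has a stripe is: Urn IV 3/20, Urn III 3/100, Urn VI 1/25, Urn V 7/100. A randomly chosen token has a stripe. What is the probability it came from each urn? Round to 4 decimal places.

Urn IV 0.2784, Urn III 0.1979, Urn VI 0.4371, Urn V 0.0866

Compute prior × likelihood for every hypothesis:
  Urn IV: 0.09 × 0.15 = 0.0135
  Urn III: 0.32 × 0.03 = 0.0096
  Urn VI: 0.53 × 0.04 = 0.0212
  Urn V: 0.06 × 0.07 = 0.0042
Sum = 0.0485.
P(Urn IV | striped) = 0.0135/0.0485 ≈ 0.2784
P(Urn III | striped) = 0.0096/0.0485 ≈ 0.1979
P(Urn VI | striped) = 0.0212/0.0485 ≈ 0.4371
P(Urn V | striped) = 0.0042/0.0485 ≈ 0.0866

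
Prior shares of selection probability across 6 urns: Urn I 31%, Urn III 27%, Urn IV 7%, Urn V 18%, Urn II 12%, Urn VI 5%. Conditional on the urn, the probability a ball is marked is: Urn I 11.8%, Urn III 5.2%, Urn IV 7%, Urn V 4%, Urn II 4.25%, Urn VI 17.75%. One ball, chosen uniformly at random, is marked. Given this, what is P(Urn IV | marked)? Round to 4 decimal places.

Prior × likelihood for each hypothesis:
  Urn I: 0.31 × 0.118 = 0.03658
  Urn III: 0.27 × 0.052 = 0.01404
  Urn IV: 0.07 × 0.07 = 0.0049
  Urn V: 0.18 × 0.04 = 0.0072
  Urn II: 0.12 × 0.0425 = 0.0051
  Urn VI: 0.05 × 0.1775 = 0.008875
Sum = 0.076695.
P(Urn IV | evidence) = 0.0049 / 0.076695 ≈ 0.0639.

0.0639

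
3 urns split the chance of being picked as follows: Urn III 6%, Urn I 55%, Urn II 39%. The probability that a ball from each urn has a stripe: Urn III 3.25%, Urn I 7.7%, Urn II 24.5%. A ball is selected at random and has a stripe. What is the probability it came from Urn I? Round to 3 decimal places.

Prior × likelihood for each hypothesis:
  Urn III: 0.06 × 0.0325 = 0.00195
  Urn I: 0.55 × 0.077 = 0.04235
  Urn II: 0.39 × 0.245 = 0.09555
Normalizing constant = 0.13985.
P(Urn I | evidence) = 0.04235 / 0.13985 ≈ 0.303.

0.303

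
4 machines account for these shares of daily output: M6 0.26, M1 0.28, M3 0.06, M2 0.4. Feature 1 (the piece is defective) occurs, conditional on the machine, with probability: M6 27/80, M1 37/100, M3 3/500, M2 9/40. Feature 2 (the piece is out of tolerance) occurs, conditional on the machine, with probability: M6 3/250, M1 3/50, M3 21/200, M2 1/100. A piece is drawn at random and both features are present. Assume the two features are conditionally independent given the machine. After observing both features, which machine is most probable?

M1

Compute prior × likelihood for every hypothesis:
  M6: 0.26 × 0.3375 × 0.012 = 0.001053
  M1: 0.28 × 0.37 × 0.06 = 0.006216
  M3: 0.06 × 0.006 × 0.105 = 0.0000378
  M2: 0.4 × 0.225 × 0.01 = 0.0009
Normalizing constant = 0.0082068.
Largest term belongs to M1, so M1 is most probable.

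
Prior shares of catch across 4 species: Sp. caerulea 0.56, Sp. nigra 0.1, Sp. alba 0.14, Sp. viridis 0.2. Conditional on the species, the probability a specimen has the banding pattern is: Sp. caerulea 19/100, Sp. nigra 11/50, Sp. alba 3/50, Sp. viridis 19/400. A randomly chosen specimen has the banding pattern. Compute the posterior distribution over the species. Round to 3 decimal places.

Compute prior × likelihood for every hypothesis:
  Sp. caerulea: 0.56 × 0.19 = 0.1064
  Sp. nigra: 0.1 × 0.22 = 0.022
  Sp. alba: 0.14 × 0.06 = 0.0084
  Sp. viridis: 0.2 × 0.0475 = 0.0095
Sum = 0.1463.
P(Sp. caerulea | banded) = 0.1064/0.1463 ≈ 0.727
P(Sp. nigra | banded) = 0.022/0.1463 ≈ 0.150
P(Sp. alba | banded) = 0.0084/0.1463 ≈ 0.057
P(Sp. viridis | banded) = 0.0095/0.1463 ≈ 0.065
(Check: 0.727+0.150+0.057+0.065 = 0.999.)

Sp. caerulea 0.727, Sp. nigra 0.150, Sp. alba 0.057, Sp. viridis 0.065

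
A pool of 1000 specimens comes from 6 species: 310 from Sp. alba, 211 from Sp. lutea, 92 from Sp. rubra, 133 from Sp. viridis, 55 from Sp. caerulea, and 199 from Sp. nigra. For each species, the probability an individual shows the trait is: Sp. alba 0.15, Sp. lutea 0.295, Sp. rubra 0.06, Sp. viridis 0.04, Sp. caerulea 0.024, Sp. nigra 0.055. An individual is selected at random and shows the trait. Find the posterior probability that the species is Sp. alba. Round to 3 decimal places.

0.353

Unnormalized posteriors (prior × likelihood):
  Sp. alba: 0.31 × 0.15 = 0.0465
  Sp. lutea: 0.211 × 0.295 = 0.062245
  Sp. rubra: 0.092 × 0.06 = 0.00552
  Sp. viridis: 0.133 × 0.04 = 0.00532
  Sp. caerulea: 0.055 × 0.024 = 0.00132
  Sp. nigra: 0.199 × 0.055 = 0.010945
Normalizing constant = 0.13185.
P(Sp. alba | evidence) = 0.0465 / 0.13185 ≈ 0.353.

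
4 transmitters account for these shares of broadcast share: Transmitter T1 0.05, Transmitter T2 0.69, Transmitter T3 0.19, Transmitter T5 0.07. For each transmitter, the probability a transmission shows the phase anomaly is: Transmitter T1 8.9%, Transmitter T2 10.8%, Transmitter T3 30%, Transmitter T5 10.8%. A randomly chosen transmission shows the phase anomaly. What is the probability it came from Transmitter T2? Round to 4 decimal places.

By Bayes' rule, posterior ∝ prior × likelihood:
  Transmitter T1: 0.05 × 0.089 = 0.00445
  Transmitter T2: 0.69 × 0.108 = 0.07452
  Transmitter T3: 0.19 × 0.3 = 0.057
  Transmitter T5: 0.07 × 0.108 = 0.00756
Sum = 0.14353.
P(Transmitter T2 | evidence) = 0.07452 / 0.14353 ≈ 0.5192.

0.5192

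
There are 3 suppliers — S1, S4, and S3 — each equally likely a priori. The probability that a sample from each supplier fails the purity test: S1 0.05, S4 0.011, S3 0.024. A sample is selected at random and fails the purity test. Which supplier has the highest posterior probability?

S1

With a uniform prior (1/3 each), posterior ∝ likelihood:
  S1: 0.05
  S4: 0.011
  S3: 0.024
Normalizing constant = 0.085.
Largest term belongs to S1, so S1 is most probable.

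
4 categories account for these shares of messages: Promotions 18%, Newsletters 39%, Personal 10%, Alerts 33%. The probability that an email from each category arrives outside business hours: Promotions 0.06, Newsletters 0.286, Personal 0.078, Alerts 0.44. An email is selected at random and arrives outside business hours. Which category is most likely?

Unnormalized posteriors (prior × likelihood):
  Promotions: 0.18 × 0.06 = 0.0108
  Newsletters: 0.39 × 0.286 = 0.11154
  Personal: 0.1 × 0.078 = 0.0078
  Alerts: 0.33 × 0.44 = 0.1452
Sum = 0.27534.
Largest term belongs to Alerts, so Alerts is most probable.

Alerts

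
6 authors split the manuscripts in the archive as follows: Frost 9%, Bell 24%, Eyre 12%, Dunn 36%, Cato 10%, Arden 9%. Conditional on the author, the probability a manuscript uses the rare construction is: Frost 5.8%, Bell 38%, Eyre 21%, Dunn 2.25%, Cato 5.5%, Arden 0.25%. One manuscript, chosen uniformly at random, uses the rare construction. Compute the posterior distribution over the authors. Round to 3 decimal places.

Compute prior × likelihood for every hypothesis:
  Frost: 0.09 × 0.058 = 0.00522
  Bell: 0.24 × 0.38 = 0.0912
  Eyre: 0.12 × 0.21 = 0.0252
  Dunn: 0.36 × 0.0225 = 0.0081
  Cato: 0.1 × 0.055 = 0.0055
  Arden: 0.09 × 0.0025 = 0.000225
Normalizing constant = 0.135445.
P(Frost | rare-form) = 0.00522/0.135445 ≈ 0.039
P(Bell | rare-form) = 0.0912/0.135445 ≈ 0.673
P(Eyre | rare-form) = 0.0252/0.135445 ≈ 0.186
P(Dunn | rare-form) = 0.0081/0.135445 ≈ 0.060
P(Cato | rare-form) = 0.0055/0.135445 ≈ 0.041
P(Arden | rare-form) = 0.000225/0.135445 ≈ 0.002

Frost 0.039, Bell 0.673, Eyre 0.186, Dunn 0.060, Cato 0.041, Arden 0.002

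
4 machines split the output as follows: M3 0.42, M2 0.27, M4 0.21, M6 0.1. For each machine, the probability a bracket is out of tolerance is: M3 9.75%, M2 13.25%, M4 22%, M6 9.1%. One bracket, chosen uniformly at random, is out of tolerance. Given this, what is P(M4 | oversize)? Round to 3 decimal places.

0.350

Unnormalized posteriors (prior × likelihood):
  M3: 0.42 × 0.0975 = 0.04095
  M2: 0.27 × 0.1325 = 0.035775
  M4: 0.21 × 0.22 = 0.0462
  M6: 0.1 × 0.091 = 0.0091
Sum = 0.132025.
P(M4 | evidence) = 0.0462 / 0.132025 ≈ 0.350.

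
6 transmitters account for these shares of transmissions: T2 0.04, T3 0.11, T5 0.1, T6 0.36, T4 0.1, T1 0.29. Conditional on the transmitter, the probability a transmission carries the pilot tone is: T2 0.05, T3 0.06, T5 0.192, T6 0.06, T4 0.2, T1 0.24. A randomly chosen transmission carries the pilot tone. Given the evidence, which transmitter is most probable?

Compute prior × likelihood for every hypothesis:
  T2: 0.04 × 0.05 = 0.002
  T3: 0.11 × 0.06 = 0.0066
  T5: 0.1 × 0.192 = 0.0192
  T6: 0.36 × 0.06 = 0.0216
  T4: 0.1 × 0.2 = 0.02
  T1: 0.29 × 0.24 = 0.0696
Normalizing constant = 0.139.
Largest term belongs to T1, so T1 is most probable.

T1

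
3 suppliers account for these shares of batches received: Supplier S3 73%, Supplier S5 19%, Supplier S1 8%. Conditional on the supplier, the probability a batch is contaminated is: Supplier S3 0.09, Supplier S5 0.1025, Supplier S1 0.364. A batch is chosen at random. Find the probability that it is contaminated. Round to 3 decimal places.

Prior × likelihood for each hypothesis:
  Supplier S3: 0.73 × 0.09 = 0.0657
  Supplier S5: 0.19 × 0.1025 = 0.019475
  Supplier S1: 0.08 × 0.364 = 0.02912
P(contaminated) = 0.0657 + 0.019475 + 0.02912 = 0.114295 → 0.114.

0.114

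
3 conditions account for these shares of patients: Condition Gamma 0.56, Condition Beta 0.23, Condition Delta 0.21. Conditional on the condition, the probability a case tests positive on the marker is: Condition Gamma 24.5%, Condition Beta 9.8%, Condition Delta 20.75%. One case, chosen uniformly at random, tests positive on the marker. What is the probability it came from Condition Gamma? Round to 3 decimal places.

0.675

Prior × likelihood for each hypothesis:
  Condition Gamma: 0.56 × 0.245 = 0.1372
  Condition Beta: 0.23 × 0.098 = 0.02254
  Condition Delta: 0.21 × 0.2075 = 0.043575
Total = 0.203315.
P(Condition Gamma | evidence) = 0.1372 / 0.203315 ≈ 0.675.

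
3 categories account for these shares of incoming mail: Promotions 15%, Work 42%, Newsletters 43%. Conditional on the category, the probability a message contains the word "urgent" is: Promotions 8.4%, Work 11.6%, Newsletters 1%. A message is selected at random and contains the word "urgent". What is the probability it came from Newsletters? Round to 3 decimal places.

0.066

Prior × likelihood for each hypothesis:
  Promotions: 0.15 × 0.084 = 0.0126
  Work: 0.42 × 0.116 = 0.04872
  Newsletters: 0.43 × 0.01 = 0.0043
Total = 0.06562.
P(Newsletters | evidence) = 0.0043 / 0.06562 ≈ 0.066.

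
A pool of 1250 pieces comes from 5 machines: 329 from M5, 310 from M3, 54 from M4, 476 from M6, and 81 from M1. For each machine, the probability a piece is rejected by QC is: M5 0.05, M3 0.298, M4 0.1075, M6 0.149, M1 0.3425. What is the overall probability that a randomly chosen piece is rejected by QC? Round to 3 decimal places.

By Bayes' rule, posterior ∝ prior × likelihood:
  M5: 0.2632 × 0.05 = 0.01316
  M3: 0.248 × 0.298 = 0.073904
  M4: 0.0432 × 0.1075 = 0.004644
  M6: 0.3808 × 0.149 = 0.0567392
  M1: 0.0648 × 0.3425 = 0.022194
P(rejected) = 0.01316 + 0.073904 + 0.004644 + 0.0567392 + 0.022194 = 0.1706412 → 0.171.

0.171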